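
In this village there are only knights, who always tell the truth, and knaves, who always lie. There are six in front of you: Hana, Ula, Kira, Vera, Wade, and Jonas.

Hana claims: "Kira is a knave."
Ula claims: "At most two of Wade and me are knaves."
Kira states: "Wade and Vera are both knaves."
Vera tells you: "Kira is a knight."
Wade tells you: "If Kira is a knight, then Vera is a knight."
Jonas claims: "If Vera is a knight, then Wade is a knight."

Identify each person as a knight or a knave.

Regardless of anyone's role, Ula's statement is true, so Ula is a knight.
Consider Hana. Suppose Hana is a knave.
Then no assignment of the remaining roles makes every statement match its speaker's type — contradiction.
So Hana is a knight.
Consider Kira. Suppose Kira is a knight.
Then Hana's statement comes out false, contradicting Hana being a knight.
So Kira is a knave.
With that fixed, Vera's statement is false, so Vera is a knave.
With that fixed, Wade's statement is true, so Wade is a knight.
With that fixed, Jonas's statement is true, so Jonas is a knight.

Hana: knight, Ula: knight, Kira: knave, Vera: knave, Wade: knight, Jonas: knight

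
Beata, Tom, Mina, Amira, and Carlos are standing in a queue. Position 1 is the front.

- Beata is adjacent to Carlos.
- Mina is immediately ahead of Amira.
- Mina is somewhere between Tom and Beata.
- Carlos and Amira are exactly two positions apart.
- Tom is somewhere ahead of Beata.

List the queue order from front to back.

From clues 1–2: Tom is in {1,3,5}.
From clues 1–3: Tom is in {1,5}.
From clues 1–4: Beata is in {1,4}.
From clues 1–5: Tom → position 1, Mina → position 2, Amira → position 3, Beata → position 4, Carlos → position 5.

Tom, Mina, Amira, Beata, Carlos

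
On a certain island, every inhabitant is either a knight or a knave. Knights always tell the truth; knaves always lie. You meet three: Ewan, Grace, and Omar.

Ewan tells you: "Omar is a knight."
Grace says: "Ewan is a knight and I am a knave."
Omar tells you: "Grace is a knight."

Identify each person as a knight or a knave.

Ewan: knave, Grace: knave, Omar: knave

Consider Ewan. Suppose Ewan is a knight.
Then whichever role Grace has, Grace's statement has the wrong truth value — contradiction.
So Ewan is a knave.
With that fixed, Grace's statement is false, so Grace is a knave.
With that fixed, Omar's statement is false, so Omar is a knave.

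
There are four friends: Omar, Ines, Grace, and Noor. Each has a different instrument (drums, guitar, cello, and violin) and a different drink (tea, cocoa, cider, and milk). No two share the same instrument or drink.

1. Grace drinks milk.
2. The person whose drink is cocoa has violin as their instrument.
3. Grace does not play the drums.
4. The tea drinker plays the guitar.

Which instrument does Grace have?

With clues 1–2, violin is impossible for Grace's instrument.
With clues 1–3, drums is impossible for Grace's instrument.
With clues 1–4, guitar is impossible for Grace's instrument.
That leaves cello.

cello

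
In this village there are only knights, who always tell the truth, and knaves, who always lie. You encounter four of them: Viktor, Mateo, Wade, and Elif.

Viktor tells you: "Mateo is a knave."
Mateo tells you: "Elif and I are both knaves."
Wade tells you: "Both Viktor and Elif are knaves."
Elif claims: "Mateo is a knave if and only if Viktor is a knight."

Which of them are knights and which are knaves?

Viktor: knight, Mateo: knave, Wade: knave, Elif: knight

Consider Viktor. Suppose Viktor is a knave.
Then no assignment of the remaining roles makes every statement match its speaker's type — contradiction.
So Viktor is a knight.
With that fixed, Wade's statement is false, so Wade is a knave.
Consider Mateo. Suppose Mateo is a knight.
Then Viktor's statement comes out false, contradicting Viktor being a knight.
So Mateo is a knave.
With that fixed, Elif's statement is true, so Elif is a knight.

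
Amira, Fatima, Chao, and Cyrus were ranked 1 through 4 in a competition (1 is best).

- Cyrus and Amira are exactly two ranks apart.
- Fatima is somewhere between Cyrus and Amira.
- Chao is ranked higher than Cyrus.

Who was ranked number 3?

With clues 1–2, Chao is ruled out for rank 3.
With clues 1–3, Amira and Cyrus are ruled out for rank 3.
So rank 3 is Fatima.

Fatima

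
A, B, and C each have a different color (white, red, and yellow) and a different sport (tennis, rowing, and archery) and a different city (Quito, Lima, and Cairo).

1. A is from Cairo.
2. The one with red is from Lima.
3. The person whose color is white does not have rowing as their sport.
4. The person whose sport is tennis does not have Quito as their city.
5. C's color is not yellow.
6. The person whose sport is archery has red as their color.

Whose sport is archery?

With clues 1–6, A and B are impossible for the one with sport archery.
That leaves C.

C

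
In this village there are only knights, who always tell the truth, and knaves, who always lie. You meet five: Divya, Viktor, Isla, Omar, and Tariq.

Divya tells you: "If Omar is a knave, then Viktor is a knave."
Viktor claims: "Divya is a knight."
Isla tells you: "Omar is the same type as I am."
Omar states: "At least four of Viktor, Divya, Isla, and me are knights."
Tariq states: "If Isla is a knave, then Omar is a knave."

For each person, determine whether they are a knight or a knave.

Consider Divya. Suppose Divya is a knave.
Then no assignment of the remaining roles makes every statement match its speaker's type — contradiction.
So Divya is a knight.
With that fixed, Viktor's statement is true, so Viktor is a knight.
Consider Isla. Suppose Isla is a knave.
Then no assignment of the remaining roles makes every statement match its speaker's type — contradiction.
So Isla is a knight.
With that fixed, Tariq's statement is true, so Tariq is a knight.
Consider Omar. Suppose Omar is a knave.
Then Divya's statement comes out false, contradicting Divya being a knight.
So Omar is a knight.

Divya: knight, Viktor: knight, Isla: knight, Omar: knight, Tariq: knight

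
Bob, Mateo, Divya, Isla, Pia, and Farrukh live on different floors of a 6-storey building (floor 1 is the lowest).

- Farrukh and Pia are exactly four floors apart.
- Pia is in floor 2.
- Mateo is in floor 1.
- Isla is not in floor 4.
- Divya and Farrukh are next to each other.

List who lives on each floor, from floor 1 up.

From clue 1: Pia is in {1,2,5,6}.
From clues 1–2: Pia → floor 2, Farrukh → floor 6.
From clues 1–3: Mateo → floor 1.
From clues 1–4: Isla is in {3,5}.
From clues 1–5: Isla → floor 3, Bob → floor 4, Divya → floor 5.

Mateo, Pia, Isla, Bob, Divya, Farrukh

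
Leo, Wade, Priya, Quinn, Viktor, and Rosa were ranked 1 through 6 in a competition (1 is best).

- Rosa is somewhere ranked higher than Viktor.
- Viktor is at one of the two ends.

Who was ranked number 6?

With clue 1, Rosa is ruled out for rank 6.
With clues 1–2, Leo, Priya, Quinn, and Wade are ruled out for rank 6.
So rank 6 is Viktor.

Viktor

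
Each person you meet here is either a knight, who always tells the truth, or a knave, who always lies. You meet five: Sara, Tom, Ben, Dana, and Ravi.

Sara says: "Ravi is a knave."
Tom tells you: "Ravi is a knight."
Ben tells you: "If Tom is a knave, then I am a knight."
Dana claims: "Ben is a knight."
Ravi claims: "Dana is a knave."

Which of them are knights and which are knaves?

Consider Sara. Suppose Sara is a knave.
Then no assignment of the remaining roles makes every statement match its speaker's type — contradiction.
So Sara is a knight.
Consider Tom. Suppose Tom is a knight.
Then no assignment of the remaining roles makes every statement match its speaker's type — contradiction.
So Tom is a knave.
Consider Ben. Suppose Ben is a knave.
Then no assignment of the remaining roles makes every statement match its speaker's type — contradiction.
So Ben is a knight.
With that fixed, Dana's statement is true, so Dana is a knight.
With that fixed, Ravi's statement is false, so Ravi is a knave.

Sara: knight, Tom: knave, Ben: knight, Dana: knight, Ravi: knave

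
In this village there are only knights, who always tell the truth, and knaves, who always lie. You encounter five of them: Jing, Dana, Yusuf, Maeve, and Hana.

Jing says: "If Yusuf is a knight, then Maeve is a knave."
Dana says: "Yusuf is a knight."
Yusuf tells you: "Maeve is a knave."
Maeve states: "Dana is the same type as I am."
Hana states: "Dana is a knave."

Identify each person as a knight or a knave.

Consider Jing. Suppose Jing is a knave.
Then no assignment of the remaining roles makes every statement match its speaker's type — contradiction.
So Jing is a knight.
Consider Dana. Suppose Dana is a knave.
Then whichever role Maeve has, Maeve's statement has the wrong truth value — contradiction.
So Dana is a knight.
With that fixed, Hana's statement is false, so Hana is a knave.
Consider Yusuf. Suppose Yusuf is a knave.
Then Dana's statement comes out false, contradicting Dana being a knight.
So Yusuf is a knight.
Consider Maeve. Suppose Maeve is a knight.
Then Jing's statement comes out false, contradicting Jing being a knight.
So Maeve is a knave.

Jing: knight, Dana: knight, Yusuf: knight, Maeve: knave, Hana: knave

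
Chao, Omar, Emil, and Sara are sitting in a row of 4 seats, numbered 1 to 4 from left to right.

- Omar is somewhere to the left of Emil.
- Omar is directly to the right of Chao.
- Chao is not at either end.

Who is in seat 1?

With clue 1, Emil is ruled out for seat 1.
With clues 1–2, Omar is ruled out for seat 1.
With clues 1–3, Chao is ruled out for seat 1.
So seat 1 is Sara.

Sara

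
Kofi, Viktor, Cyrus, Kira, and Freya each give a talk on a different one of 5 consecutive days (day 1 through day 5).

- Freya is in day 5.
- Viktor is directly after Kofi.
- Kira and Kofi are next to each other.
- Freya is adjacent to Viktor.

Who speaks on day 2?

Kira

With clue 1, Freya is ruled out for day 2.
With clues 1–3, Cyrus and Viktor are ruled out for day 2.
With clues 1–4, Kofi is ruled out for day 2.
So day 2 is Kira.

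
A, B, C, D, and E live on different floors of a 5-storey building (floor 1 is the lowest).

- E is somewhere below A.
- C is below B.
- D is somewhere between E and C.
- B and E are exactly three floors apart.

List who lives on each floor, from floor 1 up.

E, D, C, B, A

From clue 1: A is in {2,3,4,5}.
From clues 1–3: D is in {2,3}.
From clues 1–4: E → floor 1, D → floor 2, C → floor 3, B → floor 4, A → floor 5.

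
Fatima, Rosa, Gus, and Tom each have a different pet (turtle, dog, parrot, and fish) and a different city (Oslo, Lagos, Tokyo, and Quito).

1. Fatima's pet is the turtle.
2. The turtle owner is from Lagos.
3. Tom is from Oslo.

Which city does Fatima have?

Lagos

With clues 1–2, Oslo, Quito, and Tokyo are impossible for Fatima's city.
That leaves Lagos.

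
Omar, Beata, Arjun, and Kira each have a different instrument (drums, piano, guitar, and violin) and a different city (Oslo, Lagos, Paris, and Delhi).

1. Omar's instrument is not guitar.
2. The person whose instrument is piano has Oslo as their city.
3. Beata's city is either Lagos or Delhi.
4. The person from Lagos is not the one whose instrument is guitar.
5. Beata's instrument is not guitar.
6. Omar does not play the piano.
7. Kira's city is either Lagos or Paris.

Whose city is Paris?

With clues 1–3, Beata is impossible for the one with city Paris.
With clues 1–7, Arjun and Omar are impossible for the one with city Paris.
That leaves Kira.

Kira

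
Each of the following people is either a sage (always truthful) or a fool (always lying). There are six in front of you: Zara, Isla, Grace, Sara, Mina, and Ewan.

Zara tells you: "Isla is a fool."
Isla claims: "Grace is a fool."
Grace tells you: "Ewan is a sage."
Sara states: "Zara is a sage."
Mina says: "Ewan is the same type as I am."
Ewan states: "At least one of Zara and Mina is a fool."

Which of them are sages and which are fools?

Consider Zara. Suppose Zara is a fool.
Then no assignment of the remaining roles makes every statement match its speaker's type — contradiction.
So Zara is a sage.
With that fixed, Sara's statement is true, so Sara is a sage.
Consider Isla. Suppose Isla is a sage.
Then Zara's statement comes out false, contradicting Zara being a sage.
So Isla is a fool.
Consider Grace. Suppose Grace is a fool.
Then Isla's statement comes out true, contradicting Isla being a fool.
So Grace is a sage.
Consider Mina. Suppose Mina is a sage.
Then no assignment of the remaining roles makes every statement match its speaker's type — contradiction.
So Mina is a fool.
With that fixed, Ewan's statement is true, so Ewan is a sage.

Zara: sage, Isla: fool, Grace: sage, Sara: sage, Mina: fool, Ewan: sage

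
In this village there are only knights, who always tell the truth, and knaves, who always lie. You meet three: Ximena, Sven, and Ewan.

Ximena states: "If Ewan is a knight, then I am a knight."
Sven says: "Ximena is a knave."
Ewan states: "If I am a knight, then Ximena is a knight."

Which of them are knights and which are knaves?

Consider Ximena. Suppose Ximena is a knave.
Then whichever role Ewan has, Ewan's statement has the wrong truth value — contradiction.
So Ximena is a knight.
With that fixed, Sven's statement is false, so Sven is a knave.
With that fixed, Ewan's statement is true, so Ewan is a knight.

Ximena: knight, Sven: knave, Ewan: knight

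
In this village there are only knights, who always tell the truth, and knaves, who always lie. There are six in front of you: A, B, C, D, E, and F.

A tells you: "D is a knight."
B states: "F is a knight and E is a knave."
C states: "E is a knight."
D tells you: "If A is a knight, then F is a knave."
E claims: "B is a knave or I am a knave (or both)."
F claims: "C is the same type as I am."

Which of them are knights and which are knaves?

A: knight, B: knave, C: knight, D: knight, E: knight, F: knave

Consider A. Suppose A is a knave.
Then no assignment of the remaining roles makes every statement match its speaker's type — contradiction.
So A is a knight.
Consider B. Suppose B is a knight.
Then whichever role E has, E's statement has the wrong truth value — contradiction.
So B is a knave.
With that fixed, E's statement is true, so E is a knight.
With that fixed, C's statement is true, so C is a knight.
Consider D. Suppose D is a knave.
Then A's statement comes out false, contradicting A being a knight.
So D is a knight.
Consider F. Suppose F is a knight.
Then D's statement comes out false, contradicting D being a knight.
So F is a knave.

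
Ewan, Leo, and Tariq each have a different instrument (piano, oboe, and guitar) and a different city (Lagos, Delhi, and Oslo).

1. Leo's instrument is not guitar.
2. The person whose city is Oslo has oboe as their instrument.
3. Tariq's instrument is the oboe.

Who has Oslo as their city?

With clues 1–3, Ewan and Leo are impossible for the one with city Oslo.
That leaves Tariq.

Tariq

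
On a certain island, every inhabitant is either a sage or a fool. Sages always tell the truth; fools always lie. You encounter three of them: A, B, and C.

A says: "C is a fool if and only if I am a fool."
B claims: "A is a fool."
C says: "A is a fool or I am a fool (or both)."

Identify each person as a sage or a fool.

A: fool, B: sage, C: sage

Consider A. Suppose A is a sage.
Then whichever role C has, C's statement has the wrong truth value — contradiction.
So A is a fool.
With that fixed, B's statement is true, so B is a sage.
With that fixed, C's statement is true, so C is a sage.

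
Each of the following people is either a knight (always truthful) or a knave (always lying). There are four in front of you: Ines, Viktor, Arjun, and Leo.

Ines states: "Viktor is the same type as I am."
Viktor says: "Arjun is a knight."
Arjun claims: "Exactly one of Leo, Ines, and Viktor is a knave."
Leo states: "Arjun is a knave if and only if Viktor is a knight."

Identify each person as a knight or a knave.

Consider Ines. Suppose Ines is a knave.
Then no assignment of the remaining roles makes every statement match its speaker's type — contradiction.
So Ines is a knight.
Consider Viktor. Suppose Viktor is a knave.
Then Ines's statement comes out false, contradicting Ines being a knight.
So Viktor is a knight.
Consider Arjun. Suppose Arjun is a knave.
Then Viktor's statement comes out false, contradicting Viktor being a knight.
So Arjun is a knight.
With that fixed, Leo's statement is false, so Leo is a knave.

Ines: knight, Viktor: knight, Arjun: knight, Leo: knave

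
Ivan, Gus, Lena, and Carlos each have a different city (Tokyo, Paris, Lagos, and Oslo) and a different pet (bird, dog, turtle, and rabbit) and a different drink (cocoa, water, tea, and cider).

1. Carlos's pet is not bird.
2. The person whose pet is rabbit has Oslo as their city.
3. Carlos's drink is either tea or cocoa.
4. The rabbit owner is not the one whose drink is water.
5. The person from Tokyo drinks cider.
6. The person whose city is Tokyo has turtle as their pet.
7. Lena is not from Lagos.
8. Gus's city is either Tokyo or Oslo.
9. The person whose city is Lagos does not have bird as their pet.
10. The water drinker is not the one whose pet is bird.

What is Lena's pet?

bird

With clues 1–9, dog is impossible for Lena's pet.
With clues 1–10, rabbit and turtle are impossible for Lena's pet.
That leaves bird.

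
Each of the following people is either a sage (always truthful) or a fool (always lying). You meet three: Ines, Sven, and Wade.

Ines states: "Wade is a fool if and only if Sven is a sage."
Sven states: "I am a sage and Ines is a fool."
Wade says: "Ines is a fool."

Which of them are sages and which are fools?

Ines: fool, Sven: sage, Wade: sage

Consider Ines. Suppose Ines is a sage.
Then no assignment of the remaining roles makes every statement match its speaker's type — contradiction.
So Ines is a fool.
With that fixed, Wade's statement is true, so Wade is a sage.
Consider Sven. Suppose Sven is a fool.
Then Ines's statement comes out true, contradicting Ines being a fool.
So Sven is a sage.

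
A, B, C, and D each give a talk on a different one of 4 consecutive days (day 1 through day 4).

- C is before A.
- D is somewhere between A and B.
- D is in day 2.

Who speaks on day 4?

A

With clue 1, C is ruled out for day 4.
With clues 1–2, D is ruled out for day 4.
With clues 1–3, B is ruled out for day 4.
So day 4 is A.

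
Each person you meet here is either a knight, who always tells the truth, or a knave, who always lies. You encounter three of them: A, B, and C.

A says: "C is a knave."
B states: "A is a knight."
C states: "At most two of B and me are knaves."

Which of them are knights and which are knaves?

Regardless of anyone's role, C's statement is true, so C is a knight.
With that fixed, A's statement is false, so A is a knave.
With that fixed, B's statement is false, so B is a knave.

A: knave, B: knave, C: knight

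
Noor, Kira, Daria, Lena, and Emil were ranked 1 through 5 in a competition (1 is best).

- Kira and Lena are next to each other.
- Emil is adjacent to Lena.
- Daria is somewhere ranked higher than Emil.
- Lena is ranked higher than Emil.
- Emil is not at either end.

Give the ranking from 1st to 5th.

From clues 1–2: Lena is in {2,3,4}.
From clues 1–3: Daria is in {1,2}.
From clues 1–4: Kira is in {2,3}.
From clues 1–5: Daria → rank 1, Kira → rank 2, Lena → rank 3, Emil → rank 4, Noor → rank 5.

Daria, Kira, Lena, Emil, Noor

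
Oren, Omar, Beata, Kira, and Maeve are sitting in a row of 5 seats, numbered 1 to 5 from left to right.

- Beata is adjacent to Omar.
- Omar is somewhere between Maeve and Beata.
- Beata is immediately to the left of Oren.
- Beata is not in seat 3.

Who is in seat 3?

Omar

With clues 1–3, Kira, Maeve, and Oren are ruled out for seat 3.
With clues 1–4, Beata is ruled out for seat 3.
So seat 3 is Omar.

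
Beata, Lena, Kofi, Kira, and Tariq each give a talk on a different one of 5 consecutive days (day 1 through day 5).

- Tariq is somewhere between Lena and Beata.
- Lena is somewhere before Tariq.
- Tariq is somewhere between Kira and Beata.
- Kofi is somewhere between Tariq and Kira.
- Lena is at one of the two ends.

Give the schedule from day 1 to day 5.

Lena, Kira, Kofi, Tariq, Beata

From clue 1: Tariq is in {2,3,4}.
From clues 1–2: Beata is in {3,4,5}.
From clues 1–3: Beata is in {4,5}.
From clues 1–4: Tariq → day 4, Beata → day 5.
From clues 1–5: Lena → day 1, Kira → day 2, Kofi → day 3.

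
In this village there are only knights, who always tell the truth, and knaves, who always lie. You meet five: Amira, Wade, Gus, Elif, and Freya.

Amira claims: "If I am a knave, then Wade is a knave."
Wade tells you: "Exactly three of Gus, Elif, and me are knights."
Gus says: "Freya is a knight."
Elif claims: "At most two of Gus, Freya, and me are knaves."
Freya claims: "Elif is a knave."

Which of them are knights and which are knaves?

Amira: knight, Wade: knave, Gus: knave, Elif: knight, Freya: knave

Consider Amira. Suppose Amira is a knave.
Then no assignment of the remaining roles makes every statement match its speaker's type — contradiction.
So Amira is a knight.
Consider Wade. Suppose Wade is a knight.
Then no assignment of the remaining roles makes every statement match its speaker's type — contradiction.
So Wade is a knave.
Consider Gus. Suppose Gus is a knight.
Then no assignment of the remaining roles makes every statement match its speaker's type — contradiction.
So Gus is a knave.
Consider Elif. Suppose Elif is a knave.
Then no assignment of the remaining roles makes every statement match its speaker's type — contradiction.
So Elif is a knight.
With that fixed, Freya's statement is false, so Freya is a knave.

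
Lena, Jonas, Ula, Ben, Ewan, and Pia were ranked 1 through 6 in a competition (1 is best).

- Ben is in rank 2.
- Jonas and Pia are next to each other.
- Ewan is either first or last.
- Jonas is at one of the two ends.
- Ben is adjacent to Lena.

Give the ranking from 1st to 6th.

From clue 1: Ben → rank 2.
From clues 1–2: Jonas is in {3,4,5,6}.
From clues 1–3: Ewan is in {1,6}.
From clues 1–4: Ewan → rank 1, Pia → rank 5, Jonas → rank 6.
From clues 1–5: Lena → rank 3, Ula → rank 4.

Ewan, Ben, Lena, Ula, Pia, Jonas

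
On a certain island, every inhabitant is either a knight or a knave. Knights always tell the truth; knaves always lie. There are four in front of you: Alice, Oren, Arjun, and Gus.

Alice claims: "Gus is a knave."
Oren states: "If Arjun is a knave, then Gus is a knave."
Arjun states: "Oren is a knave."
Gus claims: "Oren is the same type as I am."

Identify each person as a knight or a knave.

Consider Alice. Suppose Alice is a knave.
Then no assignment of the remaining roles makes every statement match its speaker's type — contradiction.
So Alice is a knight.
Consider Oren. Suppose Oren is a knave.
Then whichever role Gus has, Gus's statement has the wrong truth value — contradiction.
So Oren is a knight.
With that fixed, Arjun's statement is false, so Arjun is a knave.
Consider Gus. Suppose Gus is a knight.
Then Alice's statement comes out false, contradicting Alice being a knight.
So Gus is a knave.

Alice: knight, Oren: knight, Arjun: knave, Gus: knave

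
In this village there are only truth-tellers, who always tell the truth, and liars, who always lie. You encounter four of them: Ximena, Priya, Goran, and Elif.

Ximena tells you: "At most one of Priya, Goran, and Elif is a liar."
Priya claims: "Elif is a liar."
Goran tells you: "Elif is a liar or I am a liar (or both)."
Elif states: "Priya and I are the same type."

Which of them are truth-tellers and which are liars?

Ximena: truth-teller, Priya: truth-teller, Goran: truth-teller, Elif: liar

Consider Ximena. Suppose Ximena is a liar.
Then no assignment of the remaining roles makes every statement match its speaker's type — contradiction.
So Ximena is a truth-teller.
Consider Priya. Suppose Priya is a liar.
Then whichever role Elif has, Elif's statement has the wrong truth value — contradiction.
So Priya is a truth-teller.
Consider Goran. Suppose Goran is a liar.
Then Goran's own statement would have to be false, but it can't be — contradiction.
So Goran is a truth-teller.
Consider Elif. Suppose Elif is a truth-teller.
Then Priya's statement comes out false, contradicting Priya being a truth-teller.
So Elif is a liar.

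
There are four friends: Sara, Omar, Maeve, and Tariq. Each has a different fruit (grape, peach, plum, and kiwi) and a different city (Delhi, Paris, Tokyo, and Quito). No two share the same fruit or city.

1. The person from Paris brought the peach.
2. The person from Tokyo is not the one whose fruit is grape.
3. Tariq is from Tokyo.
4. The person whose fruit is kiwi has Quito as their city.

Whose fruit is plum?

With clues 1–4, Maeve, Omar, and Sara are impossible for the one with fruit plum.
That leaves Tariq.

Tariq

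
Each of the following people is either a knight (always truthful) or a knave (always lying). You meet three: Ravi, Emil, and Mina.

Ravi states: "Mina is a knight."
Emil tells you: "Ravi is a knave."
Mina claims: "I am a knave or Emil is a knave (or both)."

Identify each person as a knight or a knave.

Consider Ravi. Suppose Ravi is a knave.
Then no assignment of the remaining roles makes every statement match its speaker's type — contradiction.
So Ravi is a knight.
With that fixed, Emil's statement is false, so Emil is a knave.
With that fixed, Mina's statement is true, so Mina is a knight.

Ravi: knight, Emil: knave, Mina: knight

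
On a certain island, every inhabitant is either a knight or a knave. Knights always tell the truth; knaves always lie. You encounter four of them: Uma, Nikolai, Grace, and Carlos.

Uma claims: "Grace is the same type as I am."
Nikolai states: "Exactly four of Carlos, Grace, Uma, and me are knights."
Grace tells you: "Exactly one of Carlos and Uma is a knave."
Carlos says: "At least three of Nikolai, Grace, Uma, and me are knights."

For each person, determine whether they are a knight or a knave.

Consider Uma. Suppose Uma is a knave.
Then no assignment of the remaining roles makes every statement match its speaker's type — contradiction.
So Uma is a knight.
Consider Nikolai. Suppose Nikolai is a knight.
Then no assignment of the remaining roles makes every statement match its speaker's type — contradiction.
So Nikolai is a knave.
Consider Grace. Suppose Grace is a knave.
Then Uma's statement comes out false, contradicting Uma being a knight.
So Grace is a knight.
Consider Carlos. Suppose Carlos is a knight.
Then Grace's statement comes out false, contradicting Grace being a knight.
So Carlos is a knave.

Uma: knight, Nikolai: knave, Grace: knight, Carlos: knave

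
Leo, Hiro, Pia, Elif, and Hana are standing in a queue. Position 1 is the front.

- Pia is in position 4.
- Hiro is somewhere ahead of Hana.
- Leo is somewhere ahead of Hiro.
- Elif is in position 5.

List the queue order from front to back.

From clue 1: Pia → position 4.
From clues 1–2: Hiro is in {1,2,3}.
From clues 1–3: Leo is in {1,2}.
From clues 1–4: Leo → position 1, Hiro → position 2, Hana → position 3, Elif → position 5.

Leo, Hiro, Hana, Pia, Elif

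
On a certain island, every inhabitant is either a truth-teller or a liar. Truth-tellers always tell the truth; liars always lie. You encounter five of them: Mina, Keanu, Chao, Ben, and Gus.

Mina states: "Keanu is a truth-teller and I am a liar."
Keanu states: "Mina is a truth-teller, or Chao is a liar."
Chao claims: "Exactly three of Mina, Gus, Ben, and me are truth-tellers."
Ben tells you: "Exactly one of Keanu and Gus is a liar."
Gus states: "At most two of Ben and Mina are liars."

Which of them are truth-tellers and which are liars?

Mina: liar, Keanu: liar, Chao: truth-teller, Ben: truth-teller, Gus: truth-teller

Regardless of anyone's role, Gus's statement is true, so Gus is a truth-teller.
Consider Mina. Suppose Mina is a truth-teller.
Then Mina's own statement would have to be true, but it can't be — contradiction.
So Mina is a liar.
Consider Keanu. Suppose Keanu is a truth-teller.
Then Mina's statement comes out true, contradicting Mina being a liar.
So Keanu is a liar.
With that fixed, Ben's statement is true, so Ben is a truth-teller.
Consider Chao. Suppose Chao is a liar.
Then Keanu's statement comes out true, contradicting Keanu being a liar.
So Chao is a truth-teller.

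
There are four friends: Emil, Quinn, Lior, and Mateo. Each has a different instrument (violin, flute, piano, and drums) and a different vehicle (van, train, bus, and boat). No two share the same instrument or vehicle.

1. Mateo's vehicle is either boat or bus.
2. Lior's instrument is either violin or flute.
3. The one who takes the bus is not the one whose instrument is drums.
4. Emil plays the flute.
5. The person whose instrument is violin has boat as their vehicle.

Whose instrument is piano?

With clues 1–2, Lior is impossible for the one with instrument piano.
With clues 1–4, Emil is impossible for the one with instrument piano.
With clues 1–5, Quinn is impossible for the one with instrument piano.
That leaves Mateo.

Mateo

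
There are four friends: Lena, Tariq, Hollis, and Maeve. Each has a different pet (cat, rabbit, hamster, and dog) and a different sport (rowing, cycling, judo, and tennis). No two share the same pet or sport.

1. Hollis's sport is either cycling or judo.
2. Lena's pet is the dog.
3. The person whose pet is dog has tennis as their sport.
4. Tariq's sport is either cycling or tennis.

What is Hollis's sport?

judo

Clue 1 rules out rowing and tennis for Hollis's sport.
With clues 1–4, cycling is impossible for Hollis's sport.
That leaves judo.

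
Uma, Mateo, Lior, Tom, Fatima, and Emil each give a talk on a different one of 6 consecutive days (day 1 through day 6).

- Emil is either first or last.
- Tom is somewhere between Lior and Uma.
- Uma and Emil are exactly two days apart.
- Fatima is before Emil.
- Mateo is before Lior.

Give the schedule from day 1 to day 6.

Mateo, Lior, Tom, Uma, Fatima, Emil

From clue 1: Emil is in {1,6}.
From clues 1–3: Uma is in {3,4}.
From clues 1–4: Uma → day 4, Emil → day 6.
From clues 1–5: Mateo → day 1, Lior → day 2, Tom → day 3, Fatima → day 5.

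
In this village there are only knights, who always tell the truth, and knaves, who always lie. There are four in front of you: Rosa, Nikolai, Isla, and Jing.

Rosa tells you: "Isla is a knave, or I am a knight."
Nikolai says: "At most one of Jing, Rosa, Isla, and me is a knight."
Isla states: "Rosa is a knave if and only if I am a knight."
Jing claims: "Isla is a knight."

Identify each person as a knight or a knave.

Consider Rosa. Suppose Rosa is a knight.
Then whichever role Isla has, Isla's statement has the wrong truth value — contradiction.
So Rosa is a knave.
Consider Nikolai. Suppose Nikolai is a knight.
Then no assignment of the remaining roles makes every statement match its speaker's type — contradiction.
So Nikolai is a knave.
Consider Isla. Suppose Isla is a knave.
Then Rosa's statement comes out true, contradicting Rosa being a knave.
So Isla is a knight.
With that fixed, Jing's statement is true, so Jing is a knight.

Rosa: knave, Nikolai: knave, Isla: knight, Jing: knight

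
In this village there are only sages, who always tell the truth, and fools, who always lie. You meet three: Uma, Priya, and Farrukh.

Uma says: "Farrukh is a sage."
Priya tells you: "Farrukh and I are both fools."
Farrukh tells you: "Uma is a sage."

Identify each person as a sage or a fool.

Consider Uma. Suppose Uma is a fool.
Then no assignment of the remaining roles makes every statement match its speaker's type — contradiction.
So Uma is a sage.
With that fixed, Farrukh's statement is true, so Farrukh is a sage.
With that fixed, Priya's statement is false, so Priya is a fool.

Uma: sage, Priya: fool, Farrukh: sage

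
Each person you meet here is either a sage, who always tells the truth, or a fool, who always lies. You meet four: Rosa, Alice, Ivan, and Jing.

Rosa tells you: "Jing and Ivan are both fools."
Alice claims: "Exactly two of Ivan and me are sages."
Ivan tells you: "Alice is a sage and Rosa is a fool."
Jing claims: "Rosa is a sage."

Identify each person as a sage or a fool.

Rosa: fool, Alice: sage, Ivan: sage, Jing: fool

Consider Rosa. Suppose Rosa is a sage.
Then no assignment of the remaining roles makes every statement match its speaker's type — contradiction.
So Rosa is a fool.
With that fixed, Jing's statement is false, so Jing is a fool.
Consider Alice. Suppose Alice is a fool.
Then no assignment of the remaining roles makes every statement match its speaker's type — contradiction.
So Alice is a sage.
With that fixed, Ivan's statement is true, so Ivan is a sage.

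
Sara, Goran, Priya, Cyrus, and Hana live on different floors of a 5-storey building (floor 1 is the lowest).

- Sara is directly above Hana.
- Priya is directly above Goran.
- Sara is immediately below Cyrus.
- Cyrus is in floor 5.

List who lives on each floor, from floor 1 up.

Goran, Priya, Hana, Sara, Cyrus

From clue 1: Sara is in {2,3,4,5}.
From clues 1–2: Cyrus is in {1,3,5}.
From clues 1–3: Sara is in {2,4}.
From clues 1–4: Goran → floor 1, Priya → floor 2, Hana → floor 3, Sara → floor 4, Cyrus → floor 5.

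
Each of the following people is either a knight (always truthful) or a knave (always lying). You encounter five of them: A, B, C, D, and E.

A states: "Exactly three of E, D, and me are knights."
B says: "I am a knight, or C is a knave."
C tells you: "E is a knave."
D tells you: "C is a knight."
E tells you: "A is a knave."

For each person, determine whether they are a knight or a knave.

A: knave, B: knight, C: knave, D: knave, E: knight

Consider A. Suppose A is a knight.
Then no assignment of the remaining roles makes every statement match its speaker's type — contradiction.
So A is a knave.
With that fixed, E's statement is true, so E is a knight.
With that fixed, C's statement is false, so C is a knave.
With that fixed, D's statement is false, so D is a knave.
With that fixed, B's statement is true, so B is a knight.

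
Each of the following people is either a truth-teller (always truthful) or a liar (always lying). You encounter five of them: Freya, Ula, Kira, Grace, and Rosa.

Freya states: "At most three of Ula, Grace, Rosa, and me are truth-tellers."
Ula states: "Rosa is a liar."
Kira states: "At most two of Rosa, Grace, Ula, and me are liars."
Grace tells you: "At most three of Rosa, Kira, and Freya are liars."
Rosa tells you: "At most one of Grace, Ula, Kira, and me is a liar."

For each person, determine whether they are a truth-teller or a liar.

Regardless of anyone's role, Grace's statement is true, so Grace is a truth-teller.
Consider Freya. Suppose Freya is a liar.
Then Freya's own statement would have to be false, but it can't be — contradiction.
So Freya is a truth-teller.
Consider Ula. Suppose Ula is a truth-teller.
Then no assignment of the remaining roles makes every statement match its speaker's type — contradiction.
So Ula is a liar.
Consider Kira. Suppose Kira is a liar.
Then no assignment of the remaining roles makes every statement match its speaker's type — contradiction.
So Kira is a truth-teller.
Consider Rosa. Suppose Rosa is a liar.
Then Ula's statement comes out true, contradicting Ula being a liar.
So Rosa is a truth-teller.

Freya: truth-teller, Ula: liar, Kira: truth-teller, Grace: truth-teller, Rosa: truth-teller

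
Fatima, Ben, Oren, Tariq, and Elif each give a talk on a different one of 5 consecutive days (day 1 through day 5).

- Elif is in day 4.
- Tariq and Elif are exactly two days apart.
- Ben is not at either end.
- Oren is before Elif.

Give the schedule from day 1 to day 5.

From clue 1: Elif → day 4.
From clues 1–2: Tariq → day 2.
From clues 1–3: Ben → day 3.
From clues 1–4: Oren → day 1, Fatima → day 5.

Oren, Tariq, Ben, Elif, Fatima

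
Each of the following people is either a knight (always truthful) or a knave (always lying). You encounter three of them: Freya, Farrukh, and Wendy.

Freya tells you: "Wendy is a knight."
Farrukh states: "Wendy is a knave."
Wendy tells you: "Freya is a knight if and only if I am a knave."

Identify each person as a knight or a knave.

Consider Freya. Suppose Freya is a knight.
Then whichever role Wendy has, Wendy's statement has the wrong truth value — contradiction.
So Freya is a knave.
Consider Farrukh. Suppose Farrukh is a knave.
Then no assignment of the remaining roles makes every statement match its speaker's type — contradiction.
So Farrukh is a knight.
Consider Wendy. Suppose Wendy is a knight.
Then Freya's statement comes out true, contradicting Freya being a knave.
So Wendy is a knave.

Freya: knave, Farrukh: knight, Wendy: knave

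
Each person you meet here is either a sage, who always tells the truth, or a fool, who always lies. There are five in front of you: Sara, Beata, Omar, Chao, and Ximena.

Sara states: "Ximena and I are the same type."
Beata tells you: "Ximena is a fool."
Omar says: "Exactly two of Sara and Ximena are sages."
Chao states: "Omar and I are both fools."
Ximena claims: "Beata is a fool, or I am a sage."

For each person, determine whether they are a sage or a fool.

Sara: sage, Beata: fool, Omar: sage, Chao: fool, Ximena: sage

Consider Sara. Suppose Sara is a fool.
Then no assignment of the remaining roles makes every statement match its speaker's type — contradiction.
So Sara is a sage.
Consider Beata. Suppose Beata is a sage.
Then no assignment of the remaining roles makes every statement match its speaker's type — contradiction.
So Beata is a fool.
With that fixed, Ximena's statement is true, so Ximena is a sage.
With that fixed, Omar's statement is true, so Omar is a sage.
With that fixed, Chao's statement is false, so Chao is a fool.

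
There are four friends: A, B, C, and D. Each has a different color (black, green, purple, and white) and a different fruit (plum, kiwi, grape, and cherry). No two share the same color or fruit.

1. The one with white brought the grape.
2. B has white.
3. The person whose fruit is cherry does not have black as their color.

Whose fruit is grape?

B

With clues 1–2, A, C, and D are impossible for the one with fruit grape.
That leaves B.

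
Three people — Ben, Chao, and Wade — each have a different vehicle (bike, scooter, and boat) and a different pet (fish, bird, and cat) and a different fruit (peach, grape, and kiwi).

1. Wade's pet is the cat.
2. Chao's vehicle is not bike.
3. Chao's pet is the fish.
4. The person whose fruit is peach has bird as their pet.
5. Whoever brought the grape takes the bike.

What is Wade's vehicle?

With clues 1–5, boat and scooter are impossible for Wade's vehicle.
That leaves bike.

bike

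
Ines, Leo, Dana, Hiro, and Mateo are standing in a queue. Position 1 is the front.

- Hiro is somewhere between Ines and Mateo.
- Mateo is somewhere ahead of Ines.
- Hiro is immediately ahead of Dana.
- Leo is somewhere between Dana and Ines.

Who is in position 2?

Hiro

With clues 1–2, Ines is ruled out for position 2.
With clues 1–3, Dana is ruled out for position 2.
With clues 1–4, Leo and Mateo are ruled out for position 2.
So position 2 is Hiro.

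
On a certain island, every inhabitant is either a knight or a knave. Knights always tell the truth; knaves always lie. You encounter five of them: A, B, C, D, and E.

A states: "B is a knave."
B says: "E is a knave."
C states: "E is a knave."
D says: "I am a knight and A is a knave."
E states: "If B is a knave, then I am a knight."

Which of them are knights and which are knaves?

Consider A. Suppose A is a knave.
Then no assignment of the remaining roles makes every statement match its speaker's type — contradiction.
So A is a knight.
With that fixed, D's statement is false, so D is a knave.
Consider B. Suppose B is a knight.
Then A's statement comes out false, contradicting A being a knight.
So B is a knave.
Consider C. Suppose C is a knight.
Then no assignment of the remaining roles makes every statement match its speaker's type — contradiction.
So C is a knave.
Consider E. Suppose E is a knave.
Then B's statement comes out true, contradicting B being a knave.
So E is a knight.

A: knight, B: knave, C: knave, D: knave, E: knight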